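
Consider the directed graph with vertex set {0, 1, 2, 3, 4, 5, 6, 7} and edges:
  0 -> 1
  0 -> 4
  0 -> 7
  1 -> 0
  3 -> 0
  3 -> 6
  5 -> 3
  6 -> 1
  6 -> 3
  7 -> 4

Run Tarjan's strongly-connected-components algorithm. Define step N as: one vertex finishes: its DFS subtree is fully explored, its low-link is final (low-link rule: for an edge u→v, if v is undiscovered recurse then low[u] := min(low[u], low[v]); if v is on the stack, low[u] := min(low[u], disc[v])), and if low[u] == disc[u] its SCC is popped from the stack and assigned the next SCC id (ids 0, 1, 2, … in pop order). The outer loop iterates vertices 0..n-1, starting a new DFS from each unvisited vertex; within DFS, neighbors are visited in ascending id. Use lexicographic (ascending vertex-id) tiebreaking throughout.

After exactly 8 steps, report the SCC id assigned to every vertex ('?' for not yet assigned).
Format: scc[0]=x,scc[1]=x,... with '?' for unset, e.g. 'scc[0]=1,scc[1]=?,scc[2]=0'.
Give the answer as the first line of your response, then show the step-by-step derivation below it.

scc[0]=2,scc[1]=2,scc[2]=3,scc[3]=4,scc[4]=0,scc[5]=5,scc[6]=4,scc[7]=1

step 1: low=(low[0]=0,low[1]=0,low[2]=?,low[3]=?,low[4]=?,low[5]=?,low[6]=?,low[7]=?); scc=(scc[0]=?,scc[1]=?,scc[2]=?,scc[3]=?,scc[4]=?,scc[5]=?,scc[6]=?,scc[7]=?)
step 2: low=(low[0]=0,low[1]=0,low[2]=?,low[3]=?,low[4]=2,low[5]=?,low[6]=?,low[7]=?); scc=(scc[0]=?,scc[1]=?,scc[2]=?,scc[3]=?,scc[4]=0,scc[5]=?,scc[6]=?,scc[7]=?)
step 3: low=(low[0]=0,low[1]=0,low[2]=?,low[3]=?,low[4]=2,low[5]=?,low[6]=?,low[7]=3); scc=(scc[0]=?,scc[1]=?,scc[2]=?,scc[3]=?,scc[4]=0,scc[5]=?,scc[6]=?,scc[7]=1)
step 4: low=(low[0]=0,low[1]=0,low[2]=?,low[3]=?,low[4]=2,low[5]=?,low[6]=?,low[7]=3); scc=(scc[0]=2,scc[1]=2,scc[2]=?,scc[3]=?,scc[4]=0,scc[5]=?,scc[6]=?,scc[7]=1)
step 5: low=(low[0]=0,low[1]=0,low[2]=4,low[3]=?,low[4]=2,low[5]=?,low[6]=?,low[7]=3); scc=(scc[0]=2,scc[1]=2,scc[2]=3,scc[3]=?,scc[4]=0,scc[5]=?,scc[6]=?,scc[7]=1)
step 6: low=(low[0]=0,low[1]=0,low[2]=4,low[3]=5,low[4]=2,low[5]=?,low[6]=5,low[7]=3); scc=(scc[0]=2,scc[1]=2,scc[2]=3,scc[3]=?,scc[4]=0,scc[5]=?,scc[6]=?,scc[7]=1)
step 7: low=(low[0]=0,low[1]=0,low[2]=4,low[3]=5,low[4]=2,low[5]=?,low[6]=5,low[7]=3); scc=(scc[0]=2,scc[1]=2,scc[2]=3,scc[3]=4,scc[4]=0,scc[5]=?,scc[6]=4,scc[7]=1)
step 8: low=(low[0]=0,low[1]=0,low[2]=4,low[3]=5,low[4]=2,low[5]=7,low[6]=5,low[7]=3); scc=(scc[0]=2,scc[1]=2,scc[2]=3,scc[3]=4,scc[4]=0,scc[5]=5,scc[6]=4,scc[7]=1)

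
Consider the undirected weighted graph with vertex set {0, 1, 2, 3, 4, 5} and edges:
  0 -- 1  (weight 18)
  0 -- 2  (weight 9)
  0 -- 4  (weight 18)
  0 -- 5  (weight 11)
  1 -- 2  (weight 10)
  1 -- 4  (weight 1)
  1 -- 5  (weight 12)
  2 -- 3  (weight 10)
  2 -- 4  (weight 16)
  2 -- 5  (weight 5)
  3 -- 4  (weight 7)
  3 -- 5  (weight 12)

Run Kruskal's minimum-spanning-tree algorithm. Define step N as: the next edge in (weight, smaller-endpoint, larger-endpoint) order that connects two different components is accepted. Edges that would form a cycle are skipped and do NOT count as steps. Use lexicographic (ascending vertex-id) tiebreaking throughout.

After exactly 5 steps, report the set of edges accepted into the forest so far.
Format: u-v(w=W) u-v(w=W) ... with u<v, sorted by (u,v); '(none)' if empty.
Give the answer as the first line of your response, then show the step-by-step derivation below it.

0-2(w=9) 1-2(w=10) 1-4(w=1) 2-5(w=5) 3-4(w=7)

step 1: add edge 1-4 (w=1); MST = {1-4(w=1)}
step 2: add edge 2-5 (w=5); MST = {1-4(w=1) 2-5(w=5)}
step 3: add edge 3-4 (w=7); MST = {1-4(w=1) 2-5(w=5) 3-4(w=7)}
step 4: add edge 0-2 (w=9); MST = {0-2(w=9) 1-4(w=1) 2-5(w=5) 3-4(w=7)}
step 5: add edge 1-2 (w=10); MST = {0-2(w=9) 1-2(w=10) 1-4(w=1) 2-5(w=5) 3-4(w=7)}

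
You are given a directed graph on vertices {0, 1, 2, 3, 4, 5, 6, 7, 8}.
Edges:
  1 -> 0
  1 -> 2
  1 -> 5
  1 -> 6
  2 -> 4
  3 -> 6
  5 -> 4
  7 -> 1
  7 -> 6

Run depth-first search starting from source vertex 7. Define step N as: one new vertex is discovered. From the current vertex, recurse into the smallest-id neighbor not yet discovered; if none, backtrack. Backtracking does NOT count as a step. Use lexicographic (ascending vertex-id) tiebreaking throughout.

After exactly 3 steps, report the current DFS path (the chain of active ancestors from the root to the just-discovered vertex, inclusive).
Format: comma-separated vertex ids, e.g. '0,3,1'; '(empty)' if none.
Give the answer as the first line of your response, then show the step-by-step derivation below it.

7,1,0

step 1: discover 7; path=7; order=7
step 2: discover 1; path=7>1; order=7,1
step 3: discover 0; path=7>1>0; order=7,1,0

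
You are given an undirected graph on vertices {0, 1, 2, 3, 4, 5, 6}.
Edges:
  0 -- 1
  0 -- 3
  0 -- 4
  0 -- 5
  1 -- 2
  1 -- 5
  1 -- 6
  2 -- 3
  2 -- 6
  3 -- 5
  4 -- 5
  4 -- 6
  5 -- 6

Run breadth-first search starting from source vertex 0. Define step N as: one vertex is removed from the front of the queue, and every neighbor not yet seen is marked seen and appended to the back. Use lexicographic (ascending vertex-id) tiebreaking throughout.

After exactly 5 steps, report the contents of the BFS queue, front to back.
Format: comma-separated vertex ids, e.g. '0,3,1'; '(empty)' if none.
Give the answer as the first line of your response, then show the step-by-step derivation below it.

2,6

step 1: dequeue 0; queue=[1,3,4,5]; order=0
step 2: dequeue 1; queue=[3,4,5,2,6]; order=0,1
step 3: dequeue 3; queue=[4,5,2,6]; order=0,1,3
step 4: dequeue 4; queue=[5,2,6]; order=0,1,3,4
step 5: dequeue 5; queue=[2,6]; order=0,1,3,4,5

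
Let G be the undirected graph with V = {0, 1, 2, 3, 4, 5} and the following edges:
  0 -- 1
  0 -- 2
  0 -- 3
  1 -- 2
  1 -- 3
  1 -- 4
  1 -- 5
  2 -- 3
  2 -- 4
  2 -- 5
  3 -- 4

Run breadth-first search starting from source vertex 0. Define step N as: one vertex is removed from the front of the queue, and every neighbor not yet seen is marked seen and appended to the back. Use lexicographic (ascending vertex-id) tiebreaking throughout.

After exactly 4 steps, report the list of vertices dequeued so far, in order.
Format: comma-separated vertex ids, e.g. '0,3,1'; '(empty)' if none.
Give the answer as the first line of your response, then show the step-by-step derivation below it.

0,1,2,3

step 1: dequeue 0; queue=[1,2,3]; order=0
step 2: dequeue 1; queue=[2,3,4,5]; order=0,1
step 3: dequeue 2; queue=[3,4,5]; order=0,1,2
step 4: dequeue 3; queue=[4,5]; order=0,1,2,3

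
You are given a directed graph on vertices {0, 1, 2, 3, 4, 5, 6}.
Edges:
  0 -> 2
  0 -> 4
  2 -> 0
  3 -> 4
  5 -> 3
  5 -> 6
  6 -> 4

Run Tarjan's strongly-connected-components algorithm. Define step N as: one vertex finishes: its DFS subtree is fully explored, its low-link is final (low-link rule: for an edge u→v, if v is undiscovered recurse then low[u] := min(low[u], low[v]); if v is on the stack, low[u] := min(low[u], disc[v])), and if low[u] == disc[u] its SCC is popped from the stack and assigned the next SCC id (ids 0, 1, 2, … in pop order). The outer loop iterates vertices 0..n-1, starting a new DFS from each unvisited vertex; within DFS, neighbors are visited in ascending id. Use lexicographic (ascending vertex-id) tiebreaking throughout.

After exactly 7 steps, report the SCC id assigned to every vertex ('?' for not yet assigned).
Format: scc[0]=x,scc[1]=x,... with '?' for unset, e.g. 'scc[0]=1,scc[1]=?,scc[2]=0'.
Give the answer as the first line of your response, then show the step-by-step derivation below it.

scc[0]=1,scc[1]=2,scc[2]=1,scc[3]=3,scc[4]=0,scc[5]=5,scc[6]=4

step 1: low=(low[0]=0,low[1]=?,low[2]=0,low[3]=?,low[4]=?,low[5]=?,low[6]=?); scc=(scc[0]=?,scc[1]=?,scc[2]=?,scc[3]=?,scc[4]=?,scc[5]=?,scc[6]=?)
step 2: low=(low[0]=0,low[1]=?,low[2]=0,low[3]=?,low[4]=2,low[5]=?,low[6]=?); scc=(scc[0]=?,scc[1]=?,scc[2]=?,scc[3]=?,scc[4]=0,scc[5]=?,scc[6]=?)
step 3: low=(low[0]=0,low[1]=?,low[2]=0,low[3]=?,low[4]=2,low[5]=?,low[6]=?); scc=(scc[0]=1,scc[1]=?,scc[2]=1,scc[3]=?,scc[4]=0,scc[5]=?,scc[6]=?)
step 4: low=(low[0]=0,low[1]=3,low[2]=0,low[3]=?,low[4]=2,low[5]=?,low[6]=?); scc=(scc[0]=1,scc[1]=2,scc[2]=1,scc[3]=?,scc[4]=0,scc[5]=?,scc[6]=?)
step 5: low=(low[0]=0,low[1]=3,low[2]=0,low[3]=4,low[4]=2,low[5]=?,low[6]=?); scc=(scc[0]=1,scc[1]=2,scc[2]=1,scc[3]=3,scc[4]=0,scc[5]=?,scc[6]=?)
step 6: low=(low[0]=0,low[1]=3,low[2]=0,low[3]=4,low[4]=2,low[5]=5,low[6]=6); scc=(scc[0]=1,scc[1]=2,scc[2]=1,scc[3]=3,scc[4]=0,scc[5]=?,scc[6]=4)
step 7: low=(low[0]=0,low[1]=3,low[2]=0,low[3]=4,low[4]=2,low[5]=5,low[6]=6); scc=(scc[0]=1,scc[1]=2,scc[2]=1,scc[3]=3,scc[4]=0,scc[5]=5,scc[6]=4)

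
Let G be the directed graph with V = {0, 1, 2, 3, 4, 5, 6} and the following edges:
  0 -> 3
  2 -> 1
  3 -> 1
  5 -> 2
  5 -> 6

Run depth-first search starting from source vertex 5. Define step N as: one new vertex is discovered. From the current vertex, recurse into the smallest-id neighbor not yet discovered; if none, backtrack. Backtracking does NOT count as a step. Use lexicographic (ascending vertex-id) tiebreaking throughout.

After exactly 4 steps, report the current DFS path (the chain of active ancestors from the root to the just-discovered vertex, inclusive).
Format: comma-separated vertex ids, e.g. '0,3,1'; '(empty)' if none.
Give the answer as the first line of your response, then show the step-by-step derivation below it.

5,6

step 1: discover 5; path=5; order=5
step 2: discover 2; path=5>2; order=5,2
step 3: discover 1; path=5>2>1; order=5,2,1
step 4: discover 6; path=5>6; order=5,2,1,6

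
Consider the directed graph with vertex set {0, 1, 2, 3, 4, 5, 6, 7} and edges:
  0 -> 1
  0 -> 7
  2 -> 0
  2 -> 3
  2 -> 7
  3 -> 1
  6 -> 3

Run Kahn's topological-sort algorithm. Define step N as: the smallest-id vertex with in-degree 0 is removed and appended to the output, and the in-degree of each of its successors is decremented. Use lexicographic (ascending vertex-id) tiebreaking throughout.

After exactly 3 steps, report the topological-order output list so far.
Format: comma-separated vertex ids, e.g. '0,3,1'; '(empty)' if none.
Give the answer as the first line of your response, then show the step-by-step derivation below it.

2,0,4

step 1: output 2; order=[2]; indeg=(0,2,0,1,0,0,0,1)
step 2: output 0; order=[2,0]; indeg=(0,1,0,1,0,0,0,0)
step 3: output 4; order=[2,0,4]; indeg=(0,1,0,1,0,0,0,0)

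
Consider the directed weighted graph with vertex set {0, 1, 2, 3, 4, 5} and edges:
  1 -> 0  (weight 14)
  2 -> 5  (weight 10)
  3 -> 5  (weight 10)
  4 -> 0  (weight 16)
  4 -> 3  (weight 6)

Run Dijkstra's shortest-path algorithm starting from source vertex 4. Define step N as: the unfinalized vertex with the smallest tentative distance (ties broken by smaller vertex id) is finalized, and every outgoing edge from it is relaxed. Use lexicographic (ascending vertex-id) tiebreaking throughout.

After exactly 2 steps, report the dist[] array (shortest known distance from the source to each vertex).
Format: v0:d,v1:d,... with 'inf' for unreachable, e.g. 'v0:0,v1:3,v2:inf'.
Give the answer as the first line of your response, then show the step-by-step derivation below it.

v0:16,v1:inf,v2:inf,v3:6,v4:0,v5:16

step 1: dist = v0:16,v1:inf,v2:inf,v3:6,v4:0,v5:inf
step 2: dist = v0:16,v1:inf,v2:inf,v3:6,v4:0,v5:16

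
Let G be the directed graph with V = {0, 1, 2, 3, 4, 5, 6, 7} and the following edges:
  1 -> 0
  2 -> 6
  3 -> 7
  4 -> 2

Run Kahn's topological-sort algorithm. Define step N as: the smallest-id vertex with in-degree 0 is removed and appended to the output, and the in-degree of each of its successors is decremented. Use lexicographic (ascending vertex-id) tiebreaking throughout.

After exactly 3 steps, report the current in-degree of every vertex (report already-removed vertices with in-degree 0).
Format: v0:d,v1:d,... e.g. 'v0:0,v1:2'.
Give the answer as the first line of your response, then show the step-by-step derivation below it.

v0:0,v1:0,v2:1,v3:0,v4:0,v5:0,v6:1,v7:0

step 1: output 1; order=[1]; indeg=(0,0,1,0,0,0,1,1)
step 2: output 0; order=[1,0]; indeg=(0,0,1,0,0,0,1,1)
step 3: output 3; order=[1,0,3]; indeg=(0,0,1,0,0,0,1,0)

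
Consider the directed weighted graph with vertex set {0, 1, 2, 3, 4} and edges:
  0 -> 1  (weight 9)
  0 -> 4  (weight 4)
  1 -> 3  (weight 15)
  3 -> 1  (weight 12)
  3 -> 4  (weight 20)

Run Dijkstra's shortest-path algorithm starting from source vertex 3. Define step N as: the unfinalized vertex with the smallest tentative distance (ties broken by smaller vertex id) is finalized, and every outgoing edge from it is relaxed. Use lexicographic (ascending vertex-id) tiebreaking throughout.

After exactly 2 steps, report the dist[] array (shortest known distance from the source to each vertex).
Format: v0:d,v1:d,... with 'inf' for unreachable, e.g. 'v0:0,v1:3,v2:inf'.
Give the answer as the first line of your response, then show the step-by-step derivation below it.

v0:inf,v1:12,v2:inf,v3:0,v4:20

step 1: dist = v0:inf,v1:12,v2:inf,v3:0,v4:20
step 2: dist = v0:inf,v1:12,v2:inf,v3:0,v4:20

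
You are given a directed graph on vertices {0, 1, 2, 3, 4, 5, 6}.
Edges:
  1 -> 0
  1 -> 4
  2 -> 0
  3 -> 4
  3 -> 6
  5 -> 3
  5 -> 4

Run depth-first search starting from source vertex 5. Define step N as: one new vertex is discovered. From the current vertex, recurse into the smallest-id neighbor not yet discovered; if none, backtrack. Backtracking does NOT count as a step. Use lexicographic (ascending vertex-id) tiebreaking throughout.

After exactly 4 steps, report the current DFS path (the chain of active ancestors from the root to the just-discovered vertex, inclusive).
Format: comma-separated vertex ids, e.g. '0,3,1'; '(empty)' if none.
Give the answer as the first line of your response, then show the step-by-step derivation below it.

5,3,6

step 1: discover 5; path=5; order=5
step 2: discover 3; path=5>3; order=5,3
step 3: discover 4; path=5>3>4; order=5,3,4
step 4: discover 6; path=5>3>6; order=5,3,4,6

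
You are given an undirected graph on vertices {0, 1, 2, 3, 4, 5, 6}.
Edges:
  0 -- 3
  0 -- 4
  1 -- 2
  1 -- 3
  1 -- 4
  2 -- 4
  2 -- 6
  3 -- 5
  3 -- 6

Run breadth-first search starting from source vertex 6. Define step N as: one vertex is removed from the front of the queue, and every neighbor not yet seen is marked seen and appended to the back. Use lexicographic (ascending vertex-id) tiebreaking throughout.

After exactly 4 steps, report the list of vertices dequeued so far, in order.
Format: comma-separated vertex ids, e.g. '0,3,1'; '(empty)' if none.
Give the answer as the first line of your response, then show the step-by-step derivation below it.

6,2,3,1

step 1: dequeue 6; queue=[2,3]; order=6
step 2: dequeue 2; queue=[3,1,4]; order=6,2
step 3: dequeue 3; queue=[1,4,0,5]; order=6,2,3
step 4: dequeue 1; queue=[4,0,5]; order=6,2,3,1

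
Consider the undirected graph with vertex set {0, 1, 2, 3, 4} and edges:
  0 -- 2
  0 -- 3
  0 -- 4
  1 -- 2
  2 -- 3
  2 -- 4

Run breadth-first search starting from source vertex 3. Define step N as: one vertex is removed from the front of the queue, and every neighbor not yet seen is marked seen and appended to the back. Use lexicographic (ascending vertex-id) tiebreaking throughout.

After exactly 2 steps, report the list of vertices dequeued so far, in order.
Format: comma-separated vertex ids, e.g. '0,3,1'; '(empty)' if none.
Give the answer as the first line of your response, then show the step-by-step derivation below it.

3,0

step 1: dequeue 3; queue=[0,2]; order=3
step 2: dequeue 0; queue=[2,4]; order=3,0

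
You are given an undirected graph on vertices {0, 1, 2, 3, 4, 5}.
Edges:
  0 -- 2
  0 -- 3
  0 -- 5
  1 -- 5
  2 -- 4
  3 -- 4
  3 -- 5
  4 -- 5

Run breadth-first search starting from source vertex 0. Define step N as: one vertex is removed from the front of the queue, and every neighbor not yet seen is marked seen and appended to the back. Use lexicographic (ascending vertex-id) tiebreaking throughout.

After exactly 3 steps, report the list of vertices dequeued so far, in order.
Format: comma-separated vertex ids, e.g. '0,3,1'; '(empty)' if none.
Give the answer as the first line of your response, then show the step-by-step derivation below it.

0,2,3

step 1: dequeue 0; queue=[2,3,5]; order=0
step 2: dequeue 2; queue=[3,5,4]; order=0,2
step 3: dequeue 3; queue=[5,4]; order=0,2,3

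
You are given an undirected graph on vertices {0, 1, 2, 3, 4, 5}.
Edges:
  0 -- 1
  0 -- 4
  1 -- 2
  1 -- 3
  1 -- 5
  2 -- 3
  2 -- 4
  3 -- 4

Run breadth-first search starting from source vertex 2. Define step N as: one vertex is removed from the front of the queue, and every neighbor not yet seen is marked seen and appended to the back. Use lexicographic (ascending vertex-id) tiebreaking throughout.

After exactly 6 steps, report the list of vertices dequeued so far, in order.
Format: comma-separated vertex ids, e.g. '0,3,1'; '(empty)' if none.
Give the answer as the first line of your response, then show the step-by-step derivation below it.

2,1,3,4,0,5

step 1: dequeue 2; queue=[1,3,4]; order=2
step 2: dequeue 1; queue=[3,4,0,5]; order=2,1
step 3: dequeue 3; queue=[4,0,5]; order=2,1,3
step 4: dequeue 4; queue=[0,5]; order=2,1,3,4
step 5: dequeue 0; queue=[5]; order=2,1,3,4,0
step 6: dequeue 5; queue=[(empty)]; order=2,1,3,4,0,5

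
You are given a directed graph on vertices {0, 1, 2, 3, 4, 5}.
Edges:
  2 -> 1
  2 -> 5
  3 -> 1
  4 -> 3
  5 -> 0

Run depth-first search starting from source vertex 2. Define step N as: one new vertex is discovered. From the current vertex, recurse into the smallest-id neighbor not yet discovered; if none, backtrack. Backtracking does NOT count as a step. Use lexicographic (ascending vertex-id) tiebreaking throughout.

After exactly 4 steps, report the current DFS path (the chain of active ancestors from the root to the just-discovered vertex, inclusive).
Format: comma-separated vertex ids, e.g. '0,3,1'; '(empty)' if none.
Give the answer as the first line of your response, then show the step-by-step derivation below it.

2,5,0

step 1: discover 2; path=2; order=2
step 2: discover 1; path=2>1; order=2,1
step 3: discover 5; path=2>5; order=2,1,5
step 4: discover 0; path=2>5>0; order=2,1,5,0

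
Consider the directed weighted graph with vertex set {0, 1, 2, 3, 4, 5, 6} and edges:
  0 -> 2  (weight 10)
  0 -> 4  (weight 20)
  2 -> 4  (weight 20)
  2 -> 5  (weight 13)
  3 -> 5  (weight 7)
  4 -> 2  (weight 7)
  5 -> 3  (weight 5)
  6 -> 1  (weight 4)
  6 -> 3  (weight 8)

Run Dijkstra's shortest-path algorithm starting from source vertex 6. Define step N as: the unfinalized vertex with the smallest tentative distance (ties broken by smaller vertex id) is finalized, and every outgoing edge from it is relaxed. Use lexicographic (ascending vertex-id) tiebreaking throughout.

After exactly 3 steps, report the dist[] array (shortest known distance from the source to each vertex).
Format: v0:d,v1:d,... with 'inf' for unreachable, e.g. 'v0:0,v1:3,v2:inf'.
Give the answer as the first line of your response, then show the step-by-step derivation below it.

v0:inf,v1:4,v2:inf,v3:8,v4:inf,v5:15,v6:0

step 1: dist = v0:inf,v1:4,v2:inf,v3:8,v4:inf,v5:inf,v6:0
step 2: dist = v0:inf,v1:4,v2:inf,v3:8,v4:inf,v5:inf,v6:0
step 3: dist = v0:inf,v1:4,v2:inf,v3:8,v4:inf,v5:15,v6:0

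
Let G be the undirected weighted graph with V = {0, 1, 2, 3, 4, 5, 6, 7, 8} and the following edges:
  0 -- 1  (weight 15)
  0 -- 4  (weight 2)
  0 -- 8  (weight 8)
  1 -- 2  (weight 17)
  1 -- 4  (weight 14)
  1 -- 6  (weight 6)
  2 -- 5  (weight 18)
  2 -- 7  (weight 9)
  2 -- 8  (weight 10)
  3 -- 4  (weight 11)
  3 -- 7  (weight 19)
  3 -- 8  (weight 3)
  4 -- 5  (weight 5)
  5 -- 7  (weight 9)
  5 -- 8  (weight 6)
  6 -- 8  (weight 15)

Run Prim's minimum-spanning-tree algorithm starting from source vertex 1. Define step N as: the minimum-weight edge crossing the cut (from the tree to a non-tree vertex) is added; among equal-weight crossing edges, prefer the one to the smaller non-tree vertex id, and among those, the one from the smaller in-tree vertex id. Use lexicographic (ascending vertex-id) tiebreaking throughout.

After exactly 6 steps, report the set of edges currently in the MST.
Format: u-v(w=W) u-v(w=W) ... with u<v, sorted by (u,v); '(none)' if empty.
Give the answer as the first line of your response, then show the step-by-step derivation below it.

0-4(w=2) 1-4(w=14) 1-6(w=6) 3-8(w=3) 4-5(w=5) 5-8(w=6)

step 1: add edge 1-6 (w=6); MST = {1-6(w=6)}
step 2: add edge 1-4 (w=14); MST = {1-4(w=14) 1-6(w=6)}
step 3: add edge 0-4 (w=2); MST = {0-4(w=2) 1-4(w=14) 1-6(w=6)}
step 4: add edge 4-5 (w=5); MST = {0-4(w=2) 1-4(w=14) 1-6(w=6) 4-5(w=5)}
step 5: add edge 5-8 (w=6); MST = {0-4(w=2) 1-4(w=14) 1-6(w=6) 4-5(w=5) 5-8(w=6)}
step 6: add edge 3-8 (w=3); MST = {0-4(w=2) 1-4(w=14) 1-6(w=6) 3-8(w=3) 4-5(w=5) 5-8(w=6)}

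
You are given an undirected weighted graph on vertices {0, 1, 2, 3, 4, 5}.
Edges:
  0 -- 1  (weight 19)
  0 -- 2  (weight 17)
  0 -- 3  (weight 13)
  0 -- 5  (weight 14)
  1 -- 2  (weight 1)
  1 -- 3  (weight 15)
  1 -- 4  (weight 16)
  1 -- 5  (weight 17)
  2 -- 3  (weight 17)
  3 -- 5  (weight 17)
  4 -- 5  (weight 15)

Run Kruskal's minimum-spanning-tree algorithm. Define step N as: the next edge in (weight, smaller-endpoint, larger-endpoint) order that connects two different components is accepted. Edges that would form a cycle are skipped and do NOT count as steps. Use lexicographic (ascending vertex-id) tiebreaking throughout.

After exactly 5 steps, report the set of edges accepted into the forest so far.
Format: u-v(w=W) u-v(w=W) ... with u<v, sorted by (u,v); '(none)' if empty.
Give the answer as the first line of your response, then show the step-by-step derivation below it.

0-3(w=13) 0-5(w=14) 1-2(w=1) 1-3(w=15) 4-5(w=15)

step 1: add edge 1-2 (w=1); MST = {1-2(w=1)}
step 2: add edge 0-3 (w=13); MST = {0-3(w=13) 1-2(w=1)}
step 3: add edge 0-5 (w=14); MST = {0-3(w=13) 0-5(w=14) 1-2(w=1)}
step 4: add edge 1-3 (w=15); MST = {0-3(w=13) 0-5(w=14) 1-2(w=1) 1-3(w=15)}
step 5: add edge 4-5 (w=15); MST = {0-3(w=13) 0-5(w=14) 1-2(w=1) 1-3(w=15) 4-5(w=15)}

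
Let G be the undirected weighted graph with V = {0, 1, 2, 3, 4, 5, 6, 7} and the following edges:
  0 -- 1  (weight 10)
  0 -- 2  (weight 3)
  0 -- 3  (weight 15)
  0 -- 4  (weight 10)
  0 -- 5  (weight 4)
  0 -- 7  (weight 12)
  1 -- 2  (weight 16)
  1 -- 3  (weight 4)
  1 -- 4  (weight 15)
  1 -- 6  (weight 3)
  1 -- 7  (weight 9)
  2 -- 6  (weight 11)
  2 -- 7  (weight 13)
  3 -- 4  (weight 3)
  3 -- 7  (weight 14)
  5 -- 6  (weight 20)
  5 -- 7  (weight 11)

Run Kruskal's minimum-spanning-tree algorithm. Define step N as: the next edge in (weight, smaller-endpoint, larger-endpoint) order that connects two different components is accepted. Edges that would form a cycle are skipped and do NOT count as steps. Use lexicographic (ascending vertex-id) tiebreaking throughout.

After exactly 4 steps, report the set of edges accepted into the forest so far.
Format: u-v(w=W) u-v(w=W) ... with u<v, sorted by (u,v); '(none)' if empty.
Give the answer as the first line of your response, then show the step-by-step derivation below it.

0-2(w=3) 0-5(w=4) 1-6(w=3) 3-4(w=3)

step 1: add edge 0-2 (w=3); MST = {0-2(w=3)}
step 2: add edge 1-6 (w=3); MST = {0-2(w=3) 1-6(w=3)}
step 3: add edge 3-4 (w=3); MST = {0-2(w=3) 1-6(w=3) 3-4(w=3)}
step 4: add edge 0-5 (w=4); MST = {0-2(w=3) 0-5(w=4) 1-6(w=3) 3-4(w=3)}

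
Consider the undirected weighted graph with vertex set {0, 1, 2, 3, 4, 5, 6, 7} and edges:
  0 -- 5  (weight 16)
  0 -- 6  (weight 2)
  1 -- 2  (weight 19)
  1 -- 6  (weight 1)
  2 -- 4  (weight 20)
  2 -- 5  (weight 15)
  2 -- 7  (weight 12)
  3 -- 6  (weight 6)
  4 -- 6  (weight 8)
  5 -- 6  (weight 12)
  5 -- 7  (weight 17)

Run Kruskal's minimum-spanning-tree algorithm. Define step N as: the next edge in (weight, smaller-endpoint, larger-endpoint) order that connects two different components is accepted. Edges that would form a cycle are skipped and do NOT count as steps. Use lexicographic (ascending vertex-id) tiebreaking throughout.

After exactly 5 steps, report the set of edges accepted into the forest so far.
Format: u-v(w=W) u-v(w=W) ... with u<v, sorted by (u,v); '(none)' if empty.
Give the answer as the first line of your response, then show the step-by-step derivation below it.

0-6(w=2) 1-6(w=1) 2-7(w=12) 3-6(w=6) 4-6(w=8)

step 1: add edge 1-6 (w=1); MST = {1-6(w=1)}
step 2: add edge 0-6 (w=2); MST = {0-6(w=2) 1-6(w=1)}
step 3: add edge 3-6 (w=6); MST = {0-6(w=2) 1-6(w=1) 3-6(w=6)}
step 4: add edge 4-6 (w=8); MST = {0-6(w=2) 1-6(w=1) 3-6(w=6) 4-6(w=8)}
step 5: add edge 2-7 (w=12); MST = {0-6(w=2) 1-6(w=1) 2-7(w=12) 3-6(w=6) 4-6(w=8)}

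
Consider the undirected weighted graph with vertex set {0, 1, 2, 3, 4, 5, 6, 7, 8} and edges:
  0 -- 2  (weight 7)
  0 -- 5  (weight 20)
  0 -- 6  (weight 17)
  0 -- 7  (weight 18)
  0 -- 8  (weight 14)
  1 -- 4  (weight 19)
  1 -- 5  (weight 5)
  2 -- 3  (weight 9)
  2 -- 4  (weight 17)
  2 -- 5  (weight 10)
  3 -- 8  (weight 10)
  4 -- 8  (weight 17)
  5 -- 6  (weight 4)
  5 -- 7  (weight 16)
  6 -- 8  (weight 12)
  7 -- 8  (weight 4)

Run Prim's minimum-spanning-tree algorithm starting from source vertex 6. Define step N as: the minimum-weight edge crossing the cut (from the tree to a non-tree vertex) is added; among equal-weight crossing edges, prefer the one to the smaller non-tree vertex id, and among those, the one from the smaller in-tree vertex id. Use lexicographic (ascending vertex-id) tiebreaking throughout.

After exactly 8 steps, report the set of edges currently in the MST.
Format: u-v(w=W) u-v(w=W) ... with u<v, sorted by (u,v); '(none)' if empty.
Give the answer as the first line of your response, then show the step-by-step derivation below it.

0-2(w=7) 1-5(w=5) 2-3(w=9) 2-4(w=17) 2-5(w=10) 3-8(w=10) 5-6(w=4) 7-8(w=4)

step 1: add edge 5-6 (w=4); MST = {5-6(w=4)}
step 2: add edge 1-5 (w=5); MST = {1-5(w=5) 5-6(w=4)}
step 3: add edge 2-5 (w=10); MST = {1-5(w=5) 2-5(w=10) 5-6(w=4)}
step 4: add edge 0-2 (w=7); MST = {0-2(w=7) 1-5(w=5) 2-5(w=10) 5-6(w=4)}
step 5: add edge 2-3 (w=9); MST = {0-2(w=7) 1-5(w=5) 2-3(w=9) 2-5(w=10) 5-6(w=4)}
step 6: add edge 3-8 (w=10); MST = {0-2(w=7) 1-5(w=5) 2-3(w=9) 2-5(w=10) 3-8(w=10) 5-6(w=4)}
step 7: add edge 7-8 (w=4); MST = {0-2(w=7) 1-5(w=5) 2-3(w=9) 2-5(w=10) 3-8(w=10) 5-6(w=4) 7-8(w=4)}
step 8: add edge 2-4 (w=17); MST = {0-2(w=7) 1-5(w=5) 2-3(w=9) 2-4(w=17) 2-5(w=10) 3-8(w=10) 5-6(w=4) 7-8(w=4)}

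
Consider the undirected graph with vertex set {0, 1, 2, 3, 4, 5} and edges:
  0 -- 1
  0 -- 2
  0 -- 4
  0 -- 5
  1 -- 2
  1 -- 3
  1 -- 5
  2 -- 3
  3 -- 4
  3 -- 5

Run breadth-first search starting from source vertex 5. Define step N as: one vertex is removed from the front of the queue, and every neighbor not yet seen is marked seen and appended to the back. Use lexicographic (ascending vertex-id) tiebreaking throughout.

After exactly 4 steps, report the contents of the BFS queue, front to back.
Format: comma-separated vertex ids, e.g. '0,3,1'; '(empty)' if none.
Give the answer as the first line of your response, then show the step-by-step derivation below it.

2,4

step 1: dequeue 5; queue=[0,1,3]; order=5
step 2: dequeue 0; queue=[1,3,2,4]; order=5,0
step 3: dequeue 1; queue=[3,2,4]; order=5,0,1
step 4: dequeue 3; queue=[2,4]; order=5,0,1,3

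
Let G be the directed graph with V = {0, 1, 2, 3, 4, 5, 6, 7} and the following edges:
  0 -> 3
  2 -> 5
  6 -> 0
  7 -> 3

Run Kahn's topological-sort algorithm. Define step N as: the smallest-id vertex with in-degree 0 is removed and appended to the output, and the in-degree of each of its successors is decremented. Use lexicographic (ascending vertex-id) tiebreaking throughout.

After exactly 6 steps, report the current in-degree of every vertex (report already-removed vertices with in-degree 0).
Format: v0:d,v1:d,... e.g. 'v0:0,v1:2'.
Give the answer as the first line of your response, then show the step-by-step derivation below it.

v0:0,v1:0,v2:0,v3:1,v4:0,v5:0,v6:0,v7:0

step 1: output 1; order=[1]; indeg=(1,0,0,2,0,1,0,0)
step 2: output 2; order=[1,2]; indeg=(1,0,0,2,0,0,0,0)
step 3: output 4; order=[1,2,4]; indeg=(1,0,0,2,0,0,0,0)
step 4: output 5; order=[1,2,4,5]; indeg=(1,0,0,2,0,0,0,0)
step 5: output 6; order=[1,2,4,5,6]; indeg=(0,0,0,2,0,0,0,0)
step 6: output 0; order=[1,2,4,5,6,0]; indeg=(0,0,0,1,0,0,0,0)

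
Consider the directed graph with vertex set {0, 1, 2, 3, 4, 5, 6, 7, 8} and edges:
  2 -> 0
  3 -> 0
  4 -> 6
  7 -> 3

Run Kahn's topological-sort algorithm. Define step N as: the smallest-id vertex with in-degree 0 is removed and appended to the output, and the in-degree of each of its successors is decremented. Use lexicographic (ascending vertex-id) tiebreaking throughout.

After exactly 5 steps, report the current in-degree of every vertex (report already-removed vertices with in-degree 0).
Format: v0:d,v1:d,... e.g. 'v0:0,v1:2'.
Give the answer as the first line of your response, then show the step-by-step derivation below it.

v0:1,v1:0,v2:0,v3:1,v4:0,v5:0,v6:0,v7:0,v8:0

step 1: output 1; order=[1]; indeg=(2,0,0,1,0,0,1,0,0)
step 2: output 2; order=[1,2]; indeg=(1,0,0,1,0,0,1,0,0)
step 3: output 4; order=[1,2,4]; indeg=(1,0,0,1,0,0,0,0,0)
step 4: output 5; order=[1,2,4,5]; indeg=(1,0,0,1,0,0,0,0,0)
step 5: output 6; order=[1,2,4,5,6]; indeg=(1,0,0,1,0,0,0,0,0)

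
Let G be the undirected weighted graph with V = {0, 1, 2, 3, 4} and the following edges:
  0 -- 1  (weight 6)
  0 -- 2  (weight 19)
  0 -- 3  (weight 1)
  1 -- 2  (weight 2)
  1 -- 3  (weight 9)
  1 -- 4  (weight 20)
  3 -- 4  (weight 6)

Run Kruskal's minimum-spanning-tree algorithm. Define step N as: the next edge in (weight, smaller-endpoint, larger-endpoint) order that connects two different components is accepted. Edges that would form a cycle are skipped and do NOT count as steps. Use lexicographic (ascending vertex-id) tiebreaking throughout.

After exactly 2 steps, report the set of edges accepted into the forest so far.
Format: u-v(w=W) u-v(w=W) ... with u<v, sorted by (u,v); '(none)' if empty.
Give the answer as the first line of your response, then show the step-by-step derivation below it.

0-3(w=1) 1-2(w=2)

step 1: add edge 0-3 (w=1); MST = {0-3(w=1)}
step 2: add edge 1-2 (w=2); MST = {0-3(w=1) 1-2(w=2)}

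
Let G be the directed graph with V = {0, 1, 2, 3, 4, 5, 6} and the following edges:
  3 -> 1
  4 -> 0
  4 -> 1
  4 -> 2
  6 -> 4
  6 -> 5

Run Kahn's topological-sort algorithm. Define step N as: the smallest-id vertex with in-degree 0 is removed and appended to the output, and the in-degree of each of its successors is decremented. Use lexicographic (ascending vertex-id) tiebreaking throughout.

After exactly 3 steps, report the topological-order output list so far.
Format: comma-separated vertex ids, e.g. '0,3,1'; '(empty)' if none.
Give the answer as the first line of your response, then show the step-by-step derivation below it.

3,6,4

step 1: output 3; order=[3]; indeg=(1,1,1,0,1,1,0)
step 2: output 6; order=[3,6]; indeg=(1,1,1,0,0,0,0)
step 3: output 4; order=[3,6,4]; indeg=(0,0,0,0,0,0,0)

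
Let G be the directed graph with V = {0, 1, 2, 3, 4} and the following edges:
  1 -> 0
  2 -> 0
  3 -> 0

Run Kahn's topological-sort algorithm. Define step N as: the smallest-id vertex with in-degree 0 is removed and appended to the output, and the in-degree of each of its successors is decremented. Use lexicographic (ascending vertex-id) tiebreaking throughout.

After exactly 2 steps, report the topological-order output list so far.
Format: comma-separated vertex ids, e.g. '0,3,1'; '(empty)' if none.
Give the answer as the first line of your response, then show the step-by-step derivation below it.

1,2

step 1: output 1; order=[1]; indeg=(2,0,0,0,0)
step 2: output 2; order=[1,2]; indeg=(1,0,0,0,0)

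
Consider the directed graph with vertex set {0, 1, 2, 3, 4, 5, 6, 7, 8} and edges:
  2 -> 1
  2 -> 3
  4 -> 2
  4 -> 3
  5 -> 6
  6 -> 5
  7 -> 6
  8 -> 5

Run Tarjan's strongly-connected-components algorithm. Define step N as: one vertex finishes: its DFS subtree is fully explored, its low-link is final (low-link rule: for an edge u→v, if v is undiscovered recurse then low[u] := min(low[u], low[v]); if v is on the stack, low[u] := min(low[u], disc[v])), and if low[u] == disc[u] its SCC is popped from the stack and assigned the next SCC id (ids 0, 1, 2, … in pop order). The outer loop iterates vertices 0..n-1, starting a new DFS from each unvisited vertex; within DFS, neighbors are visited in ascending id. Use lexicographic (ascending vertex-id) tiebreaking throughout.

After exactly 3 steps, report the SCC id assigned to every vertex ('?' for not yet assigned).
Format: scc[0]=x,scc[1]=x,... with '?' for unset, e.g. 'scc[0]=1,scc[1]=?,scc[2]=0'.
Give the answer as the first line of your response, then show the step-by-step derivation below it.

scc[0]=0,scc[1]=1,scc[2]=?,scc[3]=2,scc[4]=?,scc[5]=?,scc[6]=?,scc[7]=?,scc[8]=?

step 1: low=(low[0]=0,low[1]=?,low[2]=?,low[3]=?,low[4]=?,low[5]=?,low[6]=?,low[7]=?,low[8]=?); scc=(scc[0]=0,scc[1]=?,scc[2]=?,scc[3]=?,scc[4]=?,scc[5]=?,scc[6]=?,scc[7]=?,scc[8]=?)
step 2: low=(low[0]=0,low[1]=1,low[2]=?,low[3]=?,low[4]=?,low[5]=?,low[6]=?,low[7]=?,low[8]=?); scc=(scc[0]=0,scc[1]=1,scc[2]=?,scc[3]=?,scc[4]=?,scc[5]=?,scc[6]=?,scc[7]=?,scc[8]=?)
step 3: low=(low[0]=0,low[1]=1,low[2]=2,low[3]=3,low[4]=?,low[5]=?,low[6]=?,low[7]=?,low[8]=?); scc=(scc[0]=0,scc[1]=1,scc[2]=?,scc[3]=2,scc[4]=?,scc[5]=?,scc[6]=?,scc[7]=?,scc[8]=?)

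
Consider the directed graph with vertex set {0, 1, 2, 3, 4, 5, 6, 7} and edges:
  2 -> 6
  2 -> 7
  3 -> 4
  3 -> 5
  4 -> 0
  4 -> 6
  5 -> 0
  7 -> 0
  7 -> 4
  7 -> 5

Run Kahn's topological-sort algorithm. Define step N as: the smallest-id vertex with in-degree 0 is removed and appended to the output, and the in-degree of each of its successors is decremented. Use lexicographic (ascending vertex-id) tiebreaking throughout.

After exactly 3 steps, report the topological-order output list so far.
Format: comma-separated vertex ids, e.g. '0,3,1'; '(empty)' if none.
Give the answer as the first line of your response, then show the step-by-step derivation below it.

1,2,3

step 1: output 1; order=[1]; indeg=(3,0,0,0,2,2,2,1)
step 2: output 2; order=[1,2]; indeg=(3,0,0,0,2,2,1,0)
step 3: output 3; order=[1,2,3]; indeg=(3,0,0,0,1,1,1,0)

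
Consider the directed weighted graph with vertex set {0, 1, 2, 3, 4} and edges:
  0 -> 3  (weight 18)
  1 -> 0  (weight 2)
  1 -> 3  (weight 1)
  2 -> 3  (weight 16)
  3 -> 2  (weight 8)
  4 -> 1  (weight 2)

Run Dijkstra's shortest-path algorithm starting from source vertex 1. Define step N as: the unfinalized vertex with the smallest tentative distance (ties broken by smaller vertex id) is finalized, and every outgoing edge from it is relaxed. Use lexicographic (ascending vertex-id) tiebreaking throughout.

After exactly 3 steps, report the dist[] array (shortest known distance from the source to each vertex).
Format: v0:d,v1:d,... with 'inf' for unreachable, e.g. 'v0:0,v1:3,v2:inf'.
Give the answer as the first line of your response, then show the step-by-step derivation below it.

v0:2,v1:0,v2:9,v3:1,v4:inf

step 1: dist = v0:2,v1:0,v2:inf,v3:1,v4:inf
step 2: dist = v0:2,v1:0,v2:9,v3:1,v4:inf
step 3: dist = v0:2,v1:0,v2:9,v3:1,v4:inf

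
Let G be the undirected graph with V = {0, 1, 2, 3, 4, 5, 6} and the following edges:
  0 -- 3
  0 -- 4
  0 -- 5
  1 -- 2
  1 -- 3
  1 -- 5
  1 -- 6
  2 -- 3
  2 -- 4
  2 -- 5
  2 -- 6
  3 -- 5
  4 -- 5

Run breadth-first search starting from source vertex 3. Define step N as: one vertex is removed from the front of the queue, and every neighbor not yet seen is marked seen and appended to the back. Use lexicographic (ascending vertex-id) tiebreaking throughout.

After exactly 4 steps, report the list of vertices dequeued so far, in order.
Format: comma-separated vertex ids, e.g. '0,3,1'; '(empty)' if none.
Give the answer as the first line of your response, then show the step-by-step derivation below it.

3,0,1,2

step 1: dequeue 3; queue=[0,1,2,5]; order=3
step 2: dequeue 0; queue=[1,2,5,4]; order=3,0
step 3: dequeue 1; queue=[2,5,4,6]; order=3,0,1
step 4: dequeue 2; queue=[5,4,6]; order=3,0,1,2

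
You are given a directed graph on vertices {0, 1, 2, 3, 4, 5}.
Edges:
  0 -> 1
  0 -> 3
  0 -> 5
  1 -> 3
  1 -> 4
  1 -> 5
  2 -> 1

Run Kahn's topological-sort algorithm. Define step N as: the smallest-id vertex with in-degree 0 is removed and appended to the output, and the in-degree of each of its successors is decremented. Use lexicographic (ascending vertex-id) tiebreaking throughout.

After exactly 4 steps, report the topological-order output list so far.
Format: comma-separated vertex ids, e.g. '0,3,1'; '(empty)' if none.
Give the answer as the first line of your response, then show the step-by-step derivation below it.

0,2,1,3

step 1: output 0; order=[0]; indeg=(0,1,0,1,1,1)
step 2: output 2; order=[0,2]; indeg=(0,0,0,1,1,1)
step 3: output 1; order=[0,2,1]; indeg=(0,0,0,0,0,0)
step 4: output 3; order=[0,2,1,3]; indeg=(0,0,0,0,0,0)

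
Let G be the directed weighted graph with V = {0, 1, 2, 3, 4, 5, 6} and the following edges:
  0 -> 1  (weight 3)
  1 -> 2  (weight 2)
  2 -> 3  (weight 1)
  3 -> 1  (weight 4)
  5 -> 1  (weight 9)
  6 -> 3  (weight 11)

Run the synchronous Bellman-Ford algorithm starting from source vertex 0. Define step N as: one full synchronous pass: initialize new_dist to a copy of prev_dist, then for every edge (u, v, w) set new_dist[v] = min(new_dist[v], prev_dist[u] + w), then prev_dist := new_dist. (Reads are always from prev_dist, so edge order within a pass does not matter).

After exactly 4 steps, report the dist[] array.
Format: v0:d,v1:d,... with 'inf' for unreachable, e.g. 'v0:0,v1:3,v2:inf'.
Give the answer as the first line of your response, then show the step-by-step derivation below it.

v0:0,v1:3,v2:5,v3:6,v4:inf,v5:inf,v6:inf

step 1: dist = v0:0,v1:3,v2:inf,v3:inf,v4:inf,v5:inf,v6:inf
step 2: dist = v0:0,v1:3,v2:5,v3:inf,v4:inf,v5:inf,v6:inf
step 3: dist = v0:0,v1:3,v2:5,v3:6,v4:inf,v5:inf,v6:inf
step 4: dist = v0:0,v1:3,v2:5,v3:6,v4:inf,v5:inf,v6:inf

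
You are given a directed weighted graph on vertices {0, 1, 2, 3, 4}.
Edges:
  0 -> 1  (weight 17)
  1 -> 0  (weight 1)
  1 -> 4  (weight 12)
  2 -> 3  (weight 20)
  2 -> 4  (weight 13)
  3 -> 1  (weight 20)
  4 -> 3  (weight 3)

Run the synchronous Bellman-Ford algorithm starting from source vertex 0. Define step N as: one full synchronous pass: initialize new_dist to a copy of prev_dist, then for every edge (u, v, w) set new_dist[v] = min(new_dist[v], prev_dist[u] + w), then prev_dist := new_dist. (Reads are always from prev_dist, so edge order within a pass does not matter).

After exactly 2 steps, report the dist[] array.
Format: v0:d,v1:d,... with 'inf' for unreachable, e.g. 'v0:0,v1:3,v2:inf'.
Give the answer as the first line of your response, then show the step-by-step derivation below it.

v0:0,v1:17,v2:inf,v3:inf,v4:29

step 1: dist = v0:0,v1:17,v2:inf,v3:inf,v4:inf
step 2: dist = v0:0,v1:17,v2:inf,v3:inf,v4:29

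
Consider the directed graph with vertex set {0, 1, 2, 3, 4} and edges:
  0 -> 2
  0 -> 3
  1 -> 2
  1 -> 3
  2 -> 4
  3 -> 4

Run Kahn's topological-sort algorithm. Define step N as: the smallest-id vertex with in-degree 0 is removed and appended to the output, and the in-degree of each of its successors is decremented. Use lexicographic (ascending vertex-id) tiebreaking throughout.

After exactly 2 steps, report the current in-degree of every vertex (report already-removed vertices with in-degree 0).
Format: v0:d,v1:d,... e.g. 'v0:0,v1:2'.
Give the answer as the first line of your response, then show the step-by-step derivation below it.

v0:0,v1:0,v2:0,v3:0,v4:2

step 1: output 0; order=[0]; indeg=(0,0,1,1,2)
step 2: output 1; order=[0,1]; indeg=(0,0,0,0,2)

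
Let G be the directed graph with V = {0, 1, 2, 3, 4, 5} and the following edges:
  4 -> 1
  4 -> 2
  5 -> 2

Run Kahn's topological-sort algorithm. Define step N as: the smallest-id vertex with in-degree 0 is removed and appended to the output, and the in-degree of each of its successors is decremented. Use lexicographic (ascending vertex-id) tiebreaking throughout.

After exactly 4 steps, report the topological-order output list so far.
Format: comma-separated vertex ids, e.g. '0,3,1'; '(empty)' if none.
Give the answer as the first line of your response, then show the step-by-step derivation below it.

0,3,4,1

step 1: output 0; order=[0]; indeg=(0,1,2,0,0,0)
step 2: output 3; order=[0,3]; indeg=(0,1,2,0,0,0)
step 3: output 4; order=[0,3,4]; indeg=(0,0,1,0,0,0)
step 4: output 1; order=[0,3,4,1]; indeg=(0,0,1,0,0,0)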